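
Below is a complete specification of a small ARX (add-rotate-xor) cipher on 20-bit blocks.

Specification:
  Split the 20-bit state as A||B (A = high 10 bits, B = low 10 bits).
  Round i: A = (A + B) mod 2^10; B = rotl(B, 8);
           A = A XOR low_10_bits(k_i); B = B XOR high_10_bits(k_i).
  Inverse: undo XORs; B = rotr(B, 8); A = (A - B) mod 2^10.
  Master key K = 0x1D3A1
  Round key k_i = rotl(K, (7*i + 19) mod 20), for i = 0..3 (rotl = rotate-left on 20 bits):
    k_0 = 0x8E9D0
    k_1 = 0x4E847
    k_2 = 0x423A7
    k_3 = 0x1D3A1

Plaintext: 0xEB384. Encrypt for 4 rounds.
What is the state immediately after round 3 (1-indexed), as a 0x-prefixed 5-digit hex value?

0xCBDAB

s_0 = plaintext = 0xEB384
s_1 = Round(s_0, k_0) = 0xB82DB
s_2 = Round(s_1, k_1) = 0x7F28C
s_3 = Round(s_2, k_2) = 0xCBDAB
s_4 = Round(s_3, k_3) = 0xDEF1E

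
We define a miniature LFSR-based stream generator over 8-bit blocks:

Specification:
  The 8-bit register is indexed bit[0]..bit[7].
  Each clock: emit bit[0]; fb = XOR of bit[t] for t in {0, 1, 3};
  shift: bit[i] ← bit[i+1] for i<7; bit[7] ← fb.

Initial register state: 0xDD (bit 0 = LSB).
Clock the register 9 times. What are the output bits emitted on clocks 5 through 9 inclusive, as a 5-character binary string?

reg_0 = 0xDD
clock 1: out=1, reg = 0x6E
clock 2: out=0, reg = 0x37
clock 3: out=1, reg = 0x1B
clock 4: out=1, reg = 0x8D
clock 5: out=1, reg = 0x46
clock 6: out=0, reg = 0xA3
clock 7: out=1, reg = 0x51
clock 8: out=1, reg = 0xA8
clock 9: out=0, reg = 0xD4

10110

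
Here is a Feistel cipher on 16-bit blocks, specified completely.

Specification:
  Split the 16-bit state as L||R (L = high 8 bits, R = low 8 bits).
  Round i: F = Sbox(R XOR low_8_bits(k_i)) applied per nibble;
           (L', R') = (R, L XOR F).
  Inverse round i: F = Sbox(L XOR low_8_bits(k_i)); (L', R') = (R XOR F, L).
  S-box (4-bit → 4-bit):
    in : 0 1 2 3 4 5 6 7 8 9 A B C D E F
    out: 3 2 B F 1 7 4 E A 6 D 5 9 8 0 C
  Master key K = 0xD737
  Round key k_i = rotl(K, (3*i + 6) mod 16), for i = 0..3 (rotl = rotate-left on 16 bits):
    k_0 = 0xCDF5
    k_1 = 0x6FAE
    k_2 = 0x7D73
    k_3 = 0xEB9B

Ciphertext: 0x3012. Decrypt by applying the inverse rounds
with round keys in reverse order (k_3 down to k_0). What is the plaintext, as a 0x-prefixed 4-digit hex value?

s_0 = ciphertext = 0x3012
s_1 = InvRound(s_0, k_3) = 0xC730
s_2 = InvRound(s_1, k_2) = 0x61C7
s_3 = InvRound(s_2, k_1) = 0x5B61
s_4 = InvRound(s_3, k_0) = 0xB15B

0xB15B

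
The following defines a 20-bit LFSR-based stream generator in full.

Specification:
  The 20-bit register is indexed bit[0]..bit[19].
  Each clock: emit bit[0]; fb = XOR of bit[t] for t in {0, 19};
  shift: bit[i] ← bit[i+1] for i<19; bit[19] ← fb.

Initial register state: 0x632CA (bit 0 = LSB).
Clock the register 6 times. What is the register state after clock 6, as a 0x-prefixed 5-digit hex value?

0x198CB

reg_0 = 0x632CA
clock 1: out=0, reg = 0x31965
clock 2: out=1, reg = 0x98CB2
clock 3: out=0, reg = 0xCC659
clock 4: out=1, reg = 0x6632C
clock 5: out=0, reg = 0x33196
clock 6: out=0, reg = 0x198CB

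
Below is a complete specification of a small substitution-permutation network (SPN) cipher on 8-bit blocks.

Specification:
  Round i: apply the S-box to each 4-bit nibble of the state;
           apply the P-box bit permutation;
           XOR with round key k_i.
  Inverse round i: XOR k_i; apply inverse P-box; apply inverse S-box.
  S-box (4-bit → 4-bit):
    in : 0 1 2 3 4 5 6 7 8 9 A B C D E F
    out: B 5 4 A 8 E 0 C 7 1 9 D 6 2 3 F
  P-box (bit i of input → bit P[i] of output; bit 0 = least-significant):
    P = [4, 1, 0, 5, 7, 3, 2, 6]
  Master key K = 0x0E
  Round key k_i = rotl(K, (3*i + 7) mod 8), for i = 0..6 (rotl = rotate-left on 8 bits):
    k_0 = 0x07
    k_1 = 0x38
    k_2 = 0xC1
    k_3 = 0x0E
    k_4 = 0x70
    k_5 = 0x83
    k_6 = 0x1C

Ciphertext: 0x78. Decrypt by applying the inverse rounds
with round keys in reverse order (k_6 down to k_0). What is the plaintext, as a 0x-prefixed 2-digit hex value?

0x39

s_0 = ciphertext = 0x78
s_1 = InvRound(s_0, k_6) = 0x74
s_2 = InvRound(s_1, k_5) = 0xBF
s_3 = InvRound(s_2, k_4) = 0xFC
s_4 = InvRound(s_3, k_3) = 0xA0
s_5 = InvRound(s_4, k_2) = 0x47
s_6 = InvRound(s_5, k_1) = 0x5F
s_7 = InvRound(s_6, k_0) = 0x39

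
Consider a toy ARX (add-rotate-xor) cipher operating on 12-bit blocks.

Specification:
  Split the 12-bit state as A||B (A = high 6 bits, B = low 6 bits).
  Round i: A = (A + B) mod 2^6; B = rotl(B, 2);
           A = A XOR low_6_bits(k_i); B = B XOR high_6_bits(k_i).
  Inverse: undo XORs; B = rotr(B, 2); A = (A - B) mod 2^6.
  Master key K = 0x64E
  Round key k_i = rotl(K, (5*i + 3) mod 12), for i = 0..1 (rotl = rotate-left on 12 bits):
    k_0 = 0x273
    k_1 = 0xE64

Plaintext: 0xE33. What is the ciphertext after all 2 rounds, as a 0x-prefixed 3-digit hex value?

0xEA1

s_0 = plaintext = 0xE33
s_1 = Round(s_0, k_0) = 0x606
s_2 = Round(s_1, k_1) = 0xEA1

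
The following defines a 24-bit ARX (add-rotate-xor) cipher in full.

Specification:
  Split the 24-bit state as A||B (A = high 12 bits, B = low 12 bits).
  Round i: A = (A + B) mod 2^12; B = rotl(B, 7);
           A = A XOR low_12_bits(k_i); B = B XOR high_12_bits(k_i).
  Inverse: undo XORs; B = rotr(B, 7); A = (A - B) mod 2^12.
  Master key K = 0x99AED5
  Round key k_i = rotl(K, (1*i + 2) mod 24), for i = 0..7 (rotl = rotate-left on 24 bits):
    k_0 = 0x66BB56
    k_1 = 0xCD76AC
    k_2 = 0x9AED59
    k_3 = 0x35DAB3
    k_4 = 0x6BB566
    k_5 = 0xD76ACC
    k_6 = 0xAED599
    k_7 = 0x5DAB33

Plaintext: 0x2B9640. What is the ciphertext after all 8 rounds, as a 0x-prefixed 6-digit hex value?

0x028844

s_0 = plaintext = 0x2B9640
s_1 = Round(s_0, k_0) = 0x3AF659
s_2 = Round(s_1, k_1) = 0xCA4065
s_3 = Round(s_2, k_2) = 0x050B2D
s_4 = Round(s_3, k_3) = 0x1CE584
s_5 = Round(s_4, k_4) = 0x234497
s_6 = Round(s_5, k_5) = 0xC076D2
s_7 = Round(s_6, k_6) = 0x7403DB
s_8 = Round(s_7, k_7) = 0x028844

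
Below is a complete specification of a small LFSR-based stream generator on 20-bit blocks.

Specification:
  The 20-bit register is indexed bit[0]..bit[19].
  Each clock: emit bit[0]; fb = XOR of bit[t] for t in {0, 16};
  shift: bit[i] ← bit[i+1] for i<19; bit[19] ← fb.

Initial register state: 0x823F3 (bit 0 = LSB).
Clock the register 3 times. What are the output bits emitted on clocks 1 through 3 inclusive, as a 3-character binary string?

reg_0 = 0x823F3
clock 1: out=1, reg = 0xC11F9
clock 2: out=1, reg = 0xE08FC
clock 3: out=0, reg = 0x7047E

110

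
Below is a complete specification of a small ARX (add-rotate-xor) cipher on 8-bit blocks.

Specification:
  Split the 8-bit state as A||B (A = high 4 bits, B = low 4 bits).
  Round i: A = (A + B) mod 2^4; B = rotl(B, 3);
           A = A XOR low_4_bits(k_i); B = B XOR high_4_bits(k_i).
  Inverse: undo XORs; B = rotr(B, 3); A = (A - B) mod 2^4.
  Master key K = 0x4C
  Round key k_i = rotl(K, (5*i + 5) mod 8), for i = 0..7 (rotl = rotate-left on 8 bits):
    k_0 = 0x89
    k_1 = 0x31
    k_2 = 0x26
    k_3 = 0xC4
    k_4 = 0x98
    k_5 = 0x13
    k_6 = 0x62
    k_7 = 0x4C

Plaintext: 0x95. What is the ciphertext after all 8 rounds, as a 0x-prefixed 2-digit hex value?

0x85

s_0 = plaintext = 0x95
s_1 = Round(s_0, k_0) = 0x72
s_2 = Round(s_1, k_1) = 0x82
s_3 = Round(s_2, k_2) = 0xC3
s_4 = Round(s_3, k_3) = 0xB5
s_5 = Round(s_4, k_4) = 0x83
s_6 = Round(s_5, k_5) = 0x88
s_7 = Round(s_6, k_6) = 0x22
s_8 = Round(s_7, k_7) = 0x85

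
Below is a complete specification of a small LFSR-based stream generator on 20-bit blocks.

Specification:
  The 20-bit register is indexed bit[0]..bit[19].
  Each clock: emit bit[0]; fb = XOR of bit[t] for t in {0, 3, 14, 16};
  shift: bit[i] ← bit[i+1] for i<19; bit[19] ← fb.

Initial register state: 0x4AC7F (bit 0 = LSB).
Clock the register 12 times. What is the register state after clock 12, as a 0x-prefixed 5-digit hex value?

reg_0 = 0x4AC7F
clock 1: out=1, reg = 0x2563F
clock 2: out=1, reg = 0x92B1F
clock 3: out=1, reg = 0xC958F
clock 4: out=1, reg = 0x64AC7
clock 5: out=1, reg = 0x32563
clock 6: out=1, reg = 0x192B1
clock 7: out=1, reg = 0x0C958
clock 8: out=0, reg = 0x064AC
clock 9: out=0, reg = 0x03256
clock 10: out=0, reg = 0x0192B
clock 11: out=1, reg = 0x00C95
clock 12: out=1, reg = 0x8064A

0x8064A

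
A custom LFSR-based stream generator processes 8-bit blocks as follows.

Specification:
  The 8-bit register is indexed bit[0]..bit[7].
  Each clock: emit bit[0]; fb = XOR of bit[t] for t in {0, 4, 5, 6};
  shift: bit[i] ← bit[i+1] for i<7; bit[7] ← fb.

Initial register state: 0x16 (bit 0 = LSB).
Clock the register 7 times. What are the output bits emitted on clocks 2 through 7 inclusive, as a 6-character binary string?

reg_0 = 0x16
clock 1: out=0, reg = 0x8B
clock 2: out=1, reg = 0xC5
clock 3: out=1, reg = 0x62
clock 4: out=0, reg = 0x31
clock 5: out=1, reg = 0x98
clock 6: out=0, reg = 0xCC
clock 7: out=0, reg = 0xE6

110100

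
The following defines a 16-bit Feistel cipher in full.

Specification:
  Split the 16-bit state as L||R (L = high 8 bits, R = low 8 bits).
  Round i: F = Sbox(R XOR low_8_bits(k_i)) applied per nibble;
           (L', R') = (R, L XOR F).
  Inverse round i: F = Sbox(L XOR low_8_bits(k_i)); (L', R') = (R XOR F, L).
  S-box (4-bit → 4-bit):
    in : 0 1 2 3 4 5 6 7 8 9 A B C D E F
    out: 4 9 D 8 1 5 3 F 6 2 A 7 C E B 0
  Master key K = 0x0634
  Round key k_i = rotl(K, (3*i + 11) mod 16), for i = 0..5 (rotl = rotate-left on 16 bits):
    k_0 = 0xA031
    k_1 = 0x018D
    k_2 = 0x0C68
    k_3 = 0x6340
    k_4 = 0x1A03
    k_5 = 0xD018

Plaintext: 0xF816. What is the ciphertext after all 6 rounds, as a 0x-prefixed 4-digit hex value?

0x2A52

s_0 = plaintext = 0xF816
s_1 = Round(s_0, k_0) = 0x1627
s_2 = Round(s_1, k_1) = 0x27BC
s_3 = Round(s_2, k_2) = 0xBCC6
s_4 = Round(s_3, k_3) = 0xC6DF
s_5 = Round(s_4, k_4) = 0xDF2A
s_6 = Round(s_5, k_5) = 0x2A52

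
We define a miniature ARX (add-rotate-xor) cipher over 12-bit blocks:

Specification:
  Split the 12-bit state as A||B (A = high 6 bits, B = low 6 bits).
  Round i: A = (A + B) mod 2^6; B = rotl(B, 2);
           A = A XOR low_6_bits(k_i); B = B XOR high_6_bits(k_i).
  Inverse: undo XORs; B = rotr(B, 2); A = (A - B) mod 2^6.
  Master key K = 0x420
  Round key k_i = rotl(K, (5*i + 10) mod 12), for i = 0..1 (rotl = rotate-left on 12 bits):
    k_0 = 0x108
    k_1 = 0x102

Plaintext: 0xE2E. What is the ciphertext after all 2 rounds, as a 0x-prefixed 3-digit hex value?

0xBBF

s_0 = plaintext = 0xE2E
s_1 = Round(s_0, k_0) = 0xBBE
s_2 = Round(s_1, k_1) = 0xBBF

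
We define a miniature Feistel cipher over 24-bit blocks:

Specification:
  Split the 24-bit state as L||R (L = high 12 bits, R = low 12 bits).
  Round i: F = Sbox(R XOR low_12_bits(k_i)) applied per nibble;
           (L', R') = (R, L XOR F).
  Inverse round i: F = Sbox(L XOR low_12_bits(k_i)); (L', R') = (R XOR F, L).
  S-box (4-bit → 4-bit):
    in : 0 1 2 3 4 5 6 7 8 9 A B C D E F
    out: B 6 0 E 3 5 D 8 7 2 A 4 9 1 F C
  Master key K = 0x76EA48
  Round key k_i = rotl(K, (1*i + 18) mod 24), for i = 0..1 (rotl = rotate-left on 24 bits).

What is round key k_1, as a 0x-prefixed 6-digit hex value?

K = 0x76EA48
k_0 = rotl(K, (1*0+18) mod 24) = rotl(K, 18) = 0x21DBA9
k_1 = rotl(K, (1*1+18) mod 24) = rotl(K, 19) = 0x43B752

0x43B752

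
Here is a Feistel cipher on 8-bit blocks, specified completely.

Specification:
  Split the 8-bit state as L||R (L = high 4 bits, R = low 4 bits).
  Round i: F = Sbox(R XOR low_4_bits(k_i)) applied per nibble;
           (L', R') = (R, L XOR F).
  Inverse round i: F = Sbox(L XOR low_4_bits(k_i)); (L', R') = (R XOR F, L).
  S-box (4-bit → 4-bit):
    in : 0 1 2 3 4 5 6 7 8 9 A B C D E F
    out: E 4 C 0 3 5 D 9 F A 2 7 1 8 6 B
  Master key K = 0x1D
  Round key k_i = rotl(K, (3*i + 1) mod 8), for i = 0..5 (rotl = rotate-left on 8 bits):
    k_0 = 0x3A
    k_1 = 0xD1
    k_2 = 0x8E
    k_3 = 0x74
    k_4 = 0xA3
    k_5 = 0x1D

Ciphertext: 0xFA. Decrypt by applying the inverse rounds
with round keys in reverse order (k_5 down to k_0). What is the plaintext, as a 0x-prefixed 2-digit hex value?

0x08

s_0 = ciphertext = 0xFA
s_1 = InvRound(s_0, k_5) = 0x6F
s_2 = InvRound(s_1, k_4) = 0xA6
s_3 = InvRound(s_2, k_3) = 0x0A
s_4 = InvRound(s_3, k_2) = 0xC0
s_5 = InvRound(s_4, k_1) = 0x8C
s_6 = InvRound(s_5, k_0) = 0x08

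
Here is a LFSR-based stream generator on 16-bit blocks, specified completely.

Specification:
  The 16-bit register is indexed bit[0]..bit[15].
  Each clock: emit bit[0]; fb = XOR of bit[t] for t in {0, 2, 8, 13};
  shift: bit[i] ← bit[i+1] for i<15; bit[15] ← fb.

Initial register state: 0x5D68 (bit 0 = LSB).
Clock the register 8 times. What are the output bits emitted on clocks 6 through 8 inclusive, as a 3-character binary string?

reg_0 = 0x5D68
clock 1: out=0, reg = 0xAEB4
clock 2: out=0, reg = 0x575A
clock 3: out=0, reg = 0xABAD
clock 4: out=1, reg = 0x55D6
clock 5: out=0, reg = 0x2AEB
clock 6: out=1, reg = 0x1575
clock 7: out=1, reg = 0x8ABA
clock 8: out=0, reg = 0x455D

110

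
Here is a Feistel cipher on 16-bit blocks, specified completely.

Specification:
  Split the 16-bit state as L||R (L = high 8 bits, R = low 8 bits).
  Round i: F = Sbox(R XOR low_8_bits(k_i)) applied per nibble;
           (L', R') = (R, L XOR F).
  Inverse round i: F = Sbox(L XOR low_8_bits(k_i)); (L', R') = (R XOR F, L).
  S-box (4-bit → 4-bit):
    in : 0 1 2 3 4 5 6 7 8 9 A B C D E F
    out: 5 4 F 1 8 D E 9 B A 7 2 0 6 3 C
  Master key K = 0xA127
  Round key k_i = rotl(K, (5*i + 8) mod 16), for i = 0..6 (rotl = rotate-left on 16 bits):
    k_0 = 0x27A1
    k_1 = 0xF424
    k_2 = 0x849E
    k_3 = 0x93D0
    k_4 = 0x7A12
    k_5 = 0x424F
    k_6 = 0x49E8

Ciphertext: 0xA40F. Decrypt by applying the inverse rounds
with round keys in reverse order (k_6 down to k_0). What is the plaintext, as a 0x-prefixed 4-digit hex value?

0x06F5

s_0 = ciphertext = 0xA40F
s_1 = InvRound(s_0, k_6) = 0x8FA4
s_2 = InvRound(s_1, k_5) = 0xA18F
s_3 = InvRound(s_2, k_4) = 0xAEA1
s_4 = InvRound(s_3, k_3) = 0x32AE
s_5 = InvRound(s_4, k_2) = 0xDE32
s_6 = InvRound(s_5, k_1) = 0xF5DE
s_7 = InvRound(s_6, k_0) = 0x06F5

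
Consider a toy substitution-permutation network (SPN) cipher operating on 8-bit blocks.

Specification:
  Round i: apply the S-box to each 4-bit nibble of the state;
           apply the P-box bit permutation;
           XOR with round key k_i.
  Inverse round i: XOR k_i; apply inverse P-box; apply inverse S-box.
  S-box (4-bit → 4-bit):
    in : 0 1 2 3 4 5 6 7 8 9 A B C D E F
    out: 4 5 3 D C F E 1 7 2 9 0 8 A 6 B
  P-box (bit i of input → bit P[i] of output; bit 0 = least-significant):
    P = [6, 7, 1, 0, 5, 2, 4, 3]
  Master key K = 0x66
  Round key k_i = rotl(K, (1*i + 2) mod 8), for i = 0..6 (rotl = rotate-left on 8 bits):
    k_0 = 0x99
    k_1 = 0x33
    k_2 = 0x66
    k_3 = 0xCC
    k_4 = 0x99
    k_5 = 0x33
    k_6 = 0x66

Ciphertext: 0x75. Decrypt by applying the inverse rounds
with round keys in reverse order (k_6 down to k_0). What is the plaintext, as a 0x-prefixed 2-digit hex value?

0x31

s_0 = ciphertext = 0x75
s_1 = InvRound(s_0, k_6) = 0x04
s_2 = InvRound(s_1, k_5) = 0x84
s_3 = InvRound(s_2, k_4) = 0x6C
s_4 = InvRound(s_3, k_3) = 0x79
s_5 = InvRound(s_4, k_2) = 0x64
s_6 = InvRound(s_5, k_1) = 0xE3
s_7 = InvRound(s_6, k_0) = 0x31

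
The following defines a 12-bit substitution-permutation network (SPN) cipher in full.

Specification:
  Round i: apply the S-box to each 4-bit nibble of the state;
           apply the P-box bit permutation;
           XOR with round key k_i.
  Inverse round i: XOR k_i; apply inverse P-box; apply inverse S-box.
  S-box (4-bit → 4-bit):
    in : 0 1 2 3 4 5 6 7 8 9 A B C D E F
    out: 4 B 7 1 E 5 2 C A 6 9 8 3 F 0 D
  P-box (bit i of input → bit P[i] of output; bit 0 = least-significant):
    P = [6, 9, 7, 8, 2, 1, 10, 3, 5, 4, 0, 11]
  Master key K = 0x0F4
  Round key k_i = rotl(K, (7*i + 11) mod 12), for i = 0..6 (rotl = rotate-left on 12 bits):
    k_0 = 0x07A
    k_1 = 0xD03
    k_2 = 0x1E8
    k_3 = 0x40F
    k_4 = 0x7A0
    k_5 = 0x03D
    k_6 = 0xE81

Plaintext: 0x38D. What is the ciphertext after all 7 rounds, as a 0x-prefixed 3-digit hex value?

0xD21

s_0 = plaintext = 0x38D
s_1 = Round(s_0, k_0) = 0x390
s_2 = Round(s_1, k_1) = 0x9A1
s_3 = Round(s_2, k_2) = 0x2B5
s_4 = Round(s_3, k_3) = 0x4F6
s_5 = Round(s_4, k_4) = 0x9BD
s_6 = Round(s_5, k_5) = 0x3E4
s_7 = Round(s_6, k_6) = 0xD21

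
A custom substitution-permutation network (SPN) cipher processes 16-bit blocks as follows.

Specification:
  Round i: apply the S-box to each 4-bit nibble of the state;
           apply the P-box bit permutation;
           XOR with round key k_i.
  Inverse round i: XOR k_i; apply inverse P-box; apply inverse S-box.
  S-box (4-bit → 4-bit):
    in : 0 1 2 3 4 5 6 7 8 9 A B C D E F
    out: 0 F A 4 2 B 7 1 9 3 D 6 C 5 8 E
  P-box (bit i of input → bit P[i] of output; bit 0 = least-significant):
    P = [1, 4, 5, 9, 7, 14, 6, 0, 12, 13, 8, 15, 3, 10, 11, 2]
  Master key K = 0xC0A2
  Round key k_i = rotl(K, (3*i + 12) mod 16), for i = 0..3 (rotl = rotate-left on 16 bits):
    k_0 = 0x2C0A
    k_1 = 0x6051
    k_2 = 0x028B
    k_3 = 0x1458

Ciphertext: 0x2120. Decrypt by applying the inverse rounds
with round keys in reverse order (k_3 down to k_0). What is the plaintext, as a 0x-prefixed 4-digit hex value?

0xC527

s_0 = ciphertext = 0x2120
s_1 = InvRound(s_0, k_3) = 0x963B
s_2 = InvRound(s_1, k_2) = 0x487B
s_3 = InvRound(s_2, k_1) = 0xD40D
s_4 = InvRound(s_3, k_0) = 0xC527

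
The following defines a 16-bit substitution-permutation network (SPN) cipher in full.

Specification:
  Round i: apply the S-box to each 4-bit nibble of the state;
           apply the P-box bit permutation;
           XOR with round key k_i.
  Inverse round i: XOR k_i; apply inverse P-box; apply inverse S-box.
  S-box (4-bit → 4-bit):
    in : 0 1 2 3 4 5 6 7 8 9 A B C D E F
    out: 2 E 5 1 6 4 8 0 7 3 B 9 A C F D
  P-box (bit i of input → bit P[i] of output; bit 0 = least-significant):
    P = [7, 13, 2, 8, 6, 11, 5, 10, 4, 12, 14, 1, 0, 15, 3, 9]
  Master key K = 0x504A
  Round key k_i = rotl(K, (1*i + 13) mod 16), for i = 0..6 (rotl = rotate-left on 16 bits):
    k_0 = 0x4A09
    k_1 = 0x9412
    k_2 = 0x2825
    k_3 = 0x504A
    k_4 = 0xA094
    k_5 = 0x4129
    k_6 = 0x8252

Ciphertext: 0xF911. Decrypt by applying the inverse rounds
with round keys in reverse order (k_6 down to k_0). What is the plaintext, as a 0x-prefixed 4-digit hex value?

s_0 = ciphertext = 0xF911
s_1 = InvRound(s_0, k_6) = 0xB19C
s_2 = InvRound(s_1, k_5) = 0x9858
s_3 = InvRound(s_2, k_4) = 0x5098
s_4 = InvRound(s_3, k_3) = 0x7B33
s_5 = InvRound(s_4, k_2) = 0x6E7D
s_6 = InvRound(s_5, k_1) = 0xE184
s_7 = InvRound(s_6, k_0) = 0xE70E

0xE70E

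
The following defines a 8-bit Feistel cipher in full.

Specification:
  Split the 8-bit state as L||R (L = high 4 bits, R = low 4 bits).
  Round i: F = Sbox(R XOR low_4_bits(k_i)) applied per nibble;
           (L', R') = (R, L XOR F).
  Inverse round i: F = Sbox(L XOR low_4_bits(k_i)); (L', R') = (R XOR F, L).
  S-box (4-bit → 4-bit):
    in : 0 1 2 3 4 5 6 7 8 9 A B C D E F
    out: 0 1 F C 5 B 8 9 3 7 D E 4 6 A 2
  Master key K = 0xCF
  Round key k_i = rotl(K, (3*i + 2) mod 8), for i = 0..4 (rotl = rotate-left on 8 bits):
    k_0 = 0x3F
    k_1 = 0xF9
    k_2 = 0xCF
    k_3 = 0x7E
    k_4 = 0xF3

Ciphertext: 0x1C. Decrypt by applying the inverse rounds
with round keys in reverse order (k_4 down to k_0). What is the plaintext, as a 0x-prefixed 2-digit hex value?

0x20

s_0 = ciphertext = 0x1C
s_1 = InvRound(s_0, k_4) = 0x31
s_2 = InvRound(s_1, k_3) = 0x73
s_3 = InvRound(s_2, k_2) = 0x07
s_4 = InvRound(s_3, k_1) = 0x00
s_5 = InvRound(s_4, k_0) = 0x20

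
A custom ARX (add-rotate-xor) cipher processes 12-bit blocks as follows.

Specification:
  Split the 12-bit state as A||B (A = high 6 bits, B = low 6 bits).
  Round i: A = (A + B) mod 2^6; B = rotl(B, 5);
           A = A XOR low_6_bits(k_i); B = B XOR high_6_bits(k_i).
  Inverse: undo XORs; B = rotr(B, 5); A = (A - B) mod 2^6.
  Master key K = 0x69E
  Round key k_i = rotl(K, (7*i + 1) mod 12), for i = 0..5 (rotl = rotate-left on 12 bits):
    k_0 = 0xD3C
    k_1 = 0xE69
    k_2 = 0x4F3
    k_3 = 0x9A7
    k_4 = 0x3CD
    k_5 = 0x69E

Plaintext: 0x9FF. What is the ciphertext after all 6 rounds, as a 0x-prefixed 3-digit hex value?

0xAFF

s_0 = plaintext = 0x9FF
s_1 = Round(s_0, k_0) = 0x68B
s_2 = Round(s_1, k_1) = 0x31C
s_3 = Round(s_2, k_2) = 0x6DD
s_4 = Round(s_3, k_3) = 0x7C8
s_5 = Round(s_4, k_4) = 0xA8B
s_6 = Round(s_5, k_5) = 0xAFF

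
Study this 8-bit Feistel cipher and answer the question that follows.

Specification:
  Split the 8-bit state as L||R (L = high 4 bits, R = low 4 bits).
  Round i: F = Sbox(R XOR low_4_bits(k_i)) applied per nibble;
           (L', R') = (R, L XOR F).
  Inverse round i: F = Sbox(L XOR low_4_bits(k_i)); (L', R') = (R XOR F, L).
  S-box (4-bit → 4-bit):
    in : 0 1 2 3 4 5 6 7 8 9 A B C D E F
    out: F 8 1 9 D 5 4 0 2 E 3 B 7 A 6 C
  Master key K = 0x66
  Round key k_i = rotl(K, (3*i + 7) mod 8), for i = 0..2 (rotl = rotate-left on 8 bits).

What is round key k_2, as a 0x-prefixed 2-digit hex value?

K = 0x66
k_0 = rotl(K, (3*0+7) mod 8) = rotl(K, 7) = 0x33
k_1 = rotl(K, (3*1+7) mod 8) = rotl(K, 2) = 0x99
k_2 = rotl(K, (3*2+7) mod 8) = rotl(K, 5) = 0xCC

0xCC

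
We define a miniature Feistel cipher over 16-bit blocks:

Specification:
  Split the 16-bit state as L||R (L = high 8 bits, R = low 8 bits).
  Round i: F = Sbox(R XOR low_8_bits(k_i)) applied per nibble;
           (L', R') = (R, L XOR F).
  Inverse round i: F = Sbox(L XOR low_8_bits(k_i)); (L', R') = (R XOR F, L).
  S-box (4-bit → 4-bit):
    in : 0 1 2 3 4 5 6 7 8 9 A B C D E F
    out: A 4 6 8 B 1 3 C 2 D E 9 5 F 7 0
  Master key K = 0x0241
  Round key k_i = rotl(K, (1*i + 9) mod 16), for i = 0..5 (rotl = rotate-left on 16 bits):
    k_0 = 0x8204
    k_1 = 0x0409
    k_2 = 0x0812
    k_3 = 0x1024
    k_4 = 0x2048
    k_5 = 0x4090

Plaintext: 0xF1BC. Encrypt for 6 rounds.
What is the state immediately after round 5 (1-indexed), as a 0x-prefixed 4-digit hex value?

0x5DF8

s_0 = plaintext = 0xF1BC
s_1 = Round(s_0, k_0) = 0xBC63
s_2 = Round(s_1, k_1) = 0x6382
s_3 = Round(s_2, k_2) = 0x82B9
s_4 = Round(s_3, k_3) = 0xB95D
s_5 = Round(s_4, k_4) = 0x5DF8
s_6 = Round(s_5, k_5) = 0xF86F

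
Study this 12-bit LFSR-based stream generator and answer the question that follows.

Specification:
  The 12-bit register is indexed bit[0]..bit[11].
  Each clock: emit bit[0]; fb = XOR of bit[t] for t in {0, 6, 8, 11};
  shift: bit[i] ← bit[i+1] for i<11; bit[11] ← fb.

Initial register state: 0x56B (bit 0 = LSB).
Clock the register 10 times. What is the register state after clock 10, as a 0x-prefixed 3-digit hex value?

reg_0 = 0x56B
clock 1: out=1, reg = 0xAB5
clock 2: out=1, reg = 0x55A
clock 3: out=0, reg = 0x2AD
clock 4: out=1, reg = 0x956
clock 5: out=0, reg = 0xCAB
clock 6: out=1, reg = 0x655
clock 7: out=1, reg = 0x32A
clock 8: out=0, reg = 0x995
clock 9: out=1, reg = 0xCCA
clock 10: out=0, reg = 0x665

0x665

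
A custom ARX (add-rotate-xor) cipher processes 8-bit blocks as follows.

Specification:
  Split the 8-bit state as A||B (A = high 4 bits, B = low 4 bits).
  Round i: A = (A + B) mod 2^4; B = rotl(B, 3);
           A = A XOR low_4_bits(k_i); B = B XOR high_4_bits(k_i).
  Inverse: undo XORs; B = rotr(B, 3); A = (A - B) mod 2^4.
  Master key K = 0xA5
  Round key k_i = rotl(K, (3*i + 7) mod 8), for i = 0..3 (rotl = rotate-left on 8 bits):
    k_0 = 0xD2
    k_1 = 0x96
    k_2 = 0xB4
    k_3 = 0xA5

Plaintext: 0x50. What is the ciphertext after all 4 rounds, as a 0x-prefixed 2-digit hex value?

s_0 = plaintext = 0x50
s_1 = Round(s_0, k_0) = 0x7D
s_2 = Round(s_1, k_1) = 0x27
s_3 = Round(s_2, k_2) = 0xD0
s_4 = Round(s_3, k_3) = 0x8A

0x8A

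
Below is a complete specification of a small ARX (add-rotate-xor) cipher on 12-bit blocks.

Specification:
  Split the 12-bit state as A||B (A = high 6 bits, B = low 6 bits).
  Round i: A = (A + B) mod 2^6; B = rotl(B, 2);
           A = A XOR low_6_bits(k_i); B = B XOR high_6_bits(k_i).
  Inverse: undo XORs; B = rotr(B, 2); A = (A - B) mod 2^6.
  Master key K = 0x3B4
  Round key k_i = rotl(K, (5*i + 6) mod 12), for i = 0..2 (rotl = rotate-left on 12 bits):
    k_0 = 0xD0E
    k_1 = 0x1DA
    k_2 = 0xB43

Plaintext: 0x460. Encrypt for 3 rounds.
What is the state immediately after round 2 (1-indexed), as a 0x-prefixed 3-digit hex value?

0xBDC

s_0 = plaintext = 0x460
s_1 = Round(s_0, k_0) = 0xFF6
s_2 = Round(s_1, k_1) = 0xBDC
s_3 = Round(s_2, k_2) = 0x21C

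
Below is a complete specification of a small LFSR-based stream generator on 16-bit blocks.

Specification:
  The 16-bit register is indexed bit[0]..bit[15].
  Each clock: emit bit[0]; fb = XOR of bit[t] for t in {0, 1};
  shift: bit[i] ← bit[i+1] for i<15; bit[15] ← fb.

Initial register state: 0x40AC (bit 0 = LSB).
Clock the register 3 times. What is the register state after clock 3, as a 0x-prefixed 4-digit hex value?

0x4815

reg_0 = 0x40AC
clock 1: out=0, reg = 0x2056
clock 2: out=0, reg = 0x902B
clock 3: out=1, reg = 0x4815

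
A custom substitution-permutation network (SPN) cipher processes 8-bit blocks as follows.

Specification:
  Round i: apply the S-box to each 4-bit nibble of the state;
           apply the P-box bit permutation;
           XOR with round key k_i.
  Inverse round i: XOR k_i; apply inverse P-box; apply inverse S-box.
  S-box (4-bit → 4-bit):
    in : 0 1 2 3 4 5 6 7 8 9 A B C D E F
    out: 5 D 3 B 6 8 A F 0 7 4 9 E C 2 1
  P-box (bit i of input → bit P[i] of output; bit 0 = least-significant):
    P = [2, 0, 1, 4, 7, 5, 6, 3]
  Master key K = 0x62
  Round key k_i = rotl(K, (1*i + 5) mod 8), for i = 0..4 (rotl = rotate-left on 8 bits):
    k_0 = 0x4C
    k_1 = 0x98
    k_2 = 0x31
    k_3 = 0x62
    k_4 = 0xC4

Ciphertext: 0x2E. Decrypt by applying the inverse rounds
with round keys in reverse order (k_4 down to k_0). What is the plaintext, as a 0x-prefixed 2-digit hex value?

s_0 = ciphertext = 0x2E
s_1 = InvRound(s_0, k_4) = 0x7A
s_2 = InvRound(s_1, k_3) = 0x55
s_3 = InvRound(s_2, k_2) = 0x4F
s_4 = InvRound(s_3, k_1) = 0x07
s_5 = InvRound(s_4, k_0) = 0xD4

0xD4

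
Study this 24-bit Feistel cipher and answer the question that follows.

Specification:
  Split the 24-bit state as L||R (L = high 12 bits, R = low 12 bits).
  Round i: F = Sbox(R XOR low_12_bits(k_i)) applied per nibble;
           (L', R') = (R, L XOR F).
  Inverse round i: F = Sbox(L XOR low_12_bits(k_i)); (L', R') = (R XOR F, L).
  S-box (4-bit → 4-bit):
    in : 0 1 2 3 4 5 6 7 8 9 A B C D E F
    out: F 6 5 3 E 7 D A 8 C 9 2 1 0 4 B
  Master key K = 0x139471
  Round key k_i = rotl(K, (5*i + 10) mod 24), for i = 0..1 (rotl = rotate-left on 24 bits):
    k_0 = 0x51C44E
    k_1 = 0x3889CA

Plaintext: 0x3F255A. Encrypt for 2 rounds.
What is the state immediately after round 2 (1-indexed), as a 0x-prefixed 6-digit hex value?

s_0 = plaintext = 0x3F255A
s_1 = Round(s_0, k_0) = 0x55A59C
s_2 = Round(s_1, k_1) = 0x59C427

0x59C427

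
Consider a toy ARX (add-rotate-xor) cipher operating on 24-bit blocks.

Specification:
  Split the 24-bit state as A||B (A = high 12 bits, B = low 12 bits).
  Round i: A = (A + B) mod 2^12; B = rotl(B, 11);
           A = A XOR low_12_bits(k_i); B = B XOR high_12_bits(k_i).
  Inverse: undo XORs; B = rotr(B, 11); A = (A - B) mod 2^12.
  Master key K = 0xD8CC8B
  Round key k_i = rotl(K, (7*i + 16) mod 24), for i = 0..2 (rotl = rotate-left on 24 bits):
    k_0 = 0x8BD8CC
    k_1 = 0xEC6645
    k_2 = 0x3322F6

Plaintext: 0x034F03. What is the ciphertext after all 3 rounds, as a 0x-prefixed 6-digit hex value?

0x43C59E

s_0 = plaintext = 0x034F03
s_1 = Round(s_0, k_0) = 0x7FB73C
s_2 = Round(s_1, k_1) = 0x972D58
s_3 = Round(s_2, k_2) = 0x43C59E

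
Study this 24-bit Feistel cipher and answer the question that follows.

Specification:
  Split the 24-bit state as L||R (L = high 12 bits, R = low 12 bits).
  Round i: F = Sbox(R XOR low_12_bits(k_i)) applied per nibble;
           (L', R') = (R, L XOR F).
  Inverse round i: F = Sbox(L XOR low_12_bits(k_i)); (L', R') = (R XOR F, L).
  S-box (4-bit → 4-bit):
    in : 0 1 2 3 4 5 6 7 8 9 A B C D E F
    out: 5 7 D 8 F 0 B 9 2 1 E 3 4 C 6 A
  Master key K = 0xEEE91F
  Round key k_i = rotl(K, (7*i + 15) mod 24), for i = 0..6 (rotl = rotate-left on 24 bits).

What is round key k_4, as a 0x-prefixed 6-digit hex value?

0xFF7748

K = 0xEEE91F
k_0 = rotl(K, (7*0+15) mod 24) = rotl(K, 15) = 0x8FF774
k_1 = rotl(K, (7*1+15) mod 24) = rotl(K, 22) = 0xFBBA47
k_2 = rotl(K, (7*2+15) mod 24) = rotl(K, 5) = 0xDD23FD
k_3 = rotl(K, (7*3+15) mod 24) = rotl(K, 12) = 0x91FEEE
k_4 = rotl(K, (7*4+15) mod 24) = rotl(K, 19) = 0xFF7748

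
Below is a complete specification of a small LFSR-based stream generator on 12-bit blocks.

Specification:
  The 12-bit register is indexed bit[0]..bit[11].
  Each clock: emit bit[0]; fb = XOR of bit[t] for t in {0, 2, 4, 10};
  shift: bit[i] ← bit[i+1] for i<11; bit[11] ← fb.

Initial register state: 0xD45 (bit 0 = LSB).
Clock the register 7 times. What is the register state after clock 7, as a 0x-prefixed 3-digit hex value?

reg_0 = 0xD45
clock 1: out=1, reg = 0xEA2
clock 2: out=0, reg = 0xF51
clock 3: out=1, reg = 0xFA8
clock 4: out=0, reg = 0xFD4
clock 5: out=0, reg = 0xFEA
clock 6: out=0, reg = 0xFF5
clock 7: out=1, reg = 0x7FA

0x7FA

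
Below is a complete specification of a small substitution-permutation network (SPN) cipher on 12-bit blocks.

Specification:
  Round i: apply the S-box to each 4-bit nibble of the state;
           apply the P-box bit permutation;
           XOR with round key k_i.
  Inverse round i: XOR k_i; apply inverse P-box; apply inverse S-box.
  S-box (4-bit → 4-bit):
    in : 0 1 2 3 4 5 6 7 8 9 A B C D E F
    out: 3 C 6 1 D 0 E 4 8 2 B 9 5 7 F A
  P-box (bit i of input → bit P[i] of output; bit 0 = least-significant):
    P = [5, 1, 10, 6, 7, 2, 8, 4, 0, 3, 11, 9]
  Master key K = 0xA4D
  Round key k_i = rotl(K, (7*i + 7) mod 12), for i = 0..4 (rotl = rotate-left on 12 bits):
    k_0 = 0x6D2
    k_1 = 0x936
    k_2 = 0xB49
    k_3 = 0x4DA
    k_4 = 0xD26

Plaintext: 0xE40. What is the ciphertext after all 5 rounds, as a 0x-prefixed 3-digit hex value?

0x9E3

s_0 = plaintext = 0xE40
s_1 = Round(s_0, k_0) = 0xD69
s_2 = Round(s_1, k_1) = 0x029
s_3 = Round(s_2, k_2) = 0xA46
s_4 = Round(s_3, k_3) = 0x301
s_5 = Round(s_4, k_4) = 0x9E3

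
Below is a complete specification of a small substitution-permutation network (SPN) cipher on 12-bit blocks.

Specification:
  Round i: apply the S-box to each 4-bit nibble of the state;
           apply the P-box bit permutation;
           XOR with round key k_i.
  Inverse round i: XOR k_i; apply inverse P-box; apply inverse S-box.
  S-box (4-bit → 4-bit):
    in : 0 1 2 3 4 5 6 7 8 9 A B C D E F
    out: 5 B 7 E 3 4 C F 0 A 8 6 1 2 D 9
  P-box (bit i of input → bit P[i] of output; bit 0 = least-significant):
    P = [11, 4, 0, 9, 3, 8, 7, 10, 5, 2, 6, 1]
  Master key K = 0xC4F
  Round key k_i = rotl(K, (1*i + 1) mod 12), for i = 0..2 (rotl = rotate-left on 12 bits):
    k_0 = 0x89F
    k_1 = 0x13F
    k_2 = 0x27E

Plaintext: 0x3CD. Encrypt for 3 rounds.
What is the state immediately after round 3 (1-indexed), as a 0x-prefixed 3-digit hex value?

s_0 = plaintext = 0x3CD
s_1 = Round(s_0, k_0) = 0x8C1
s_2 = Round(s_1, k_1) = 0xB27
s_3 = Round(s_2, k_2) = 0x9A3

0x9A3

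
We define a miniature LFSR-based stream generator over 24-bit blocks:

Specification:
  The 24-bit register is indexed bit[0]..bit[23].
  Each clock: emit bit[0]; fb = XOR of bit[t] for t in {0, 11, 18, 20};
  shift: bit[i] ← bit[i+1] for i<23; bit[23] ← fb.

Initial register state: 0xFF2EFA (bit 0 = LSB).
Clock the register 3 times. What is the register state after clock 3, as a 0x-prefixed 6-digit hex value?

reg_0 = 0xFF2EFA
clock 1: out=0, reg = 0xFF977D
clock 2: out=1, reg = 0xFFCBBE
clock 3: out=0, reg = 0xFFE5DF

0xFFE5DF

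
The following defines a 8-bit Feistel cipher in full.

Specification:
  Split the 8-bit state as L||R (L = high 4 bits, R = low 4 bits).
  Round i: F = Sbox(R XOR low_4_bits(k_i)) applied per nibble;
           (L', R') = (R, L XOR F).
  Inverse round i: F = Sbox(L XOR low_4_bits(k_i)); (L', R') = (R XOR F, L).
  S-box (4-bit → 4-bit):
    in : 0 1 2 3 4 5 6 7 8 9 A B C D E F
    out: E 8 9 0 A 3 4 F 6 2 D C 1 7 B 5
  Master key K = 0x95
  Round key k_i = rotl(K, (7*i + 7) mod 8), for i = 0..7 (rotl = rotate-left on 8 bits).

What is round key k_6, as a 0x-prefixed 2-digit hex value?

0x2B

K = 0x95
k_0 = rotl(K, (7*0+7) mod 8) = rotl(K, 7) = 0xCA
k_1 = rotl(K, (7*1+7) mod 8) = rotl(K, 6) = 0x65
k_2 = rotl(K, (7*2+7) mod 8) = rotl(K, 5) = 0xB2
k_3 = rotl(K, (7*3+7) mod 8) = rotl(K, 4) = 0x59
k_4 = rotl(K, (7*4+7) mod 8) = rotl(K, 3) = 0xAC
k_5 = rotl(K, (7*5+7) mod 8) = rotl(K, 2) = 0x56
k_6 = rotl(K, (7*6+7) mod 8) = rotl(K, 1) = 0x2B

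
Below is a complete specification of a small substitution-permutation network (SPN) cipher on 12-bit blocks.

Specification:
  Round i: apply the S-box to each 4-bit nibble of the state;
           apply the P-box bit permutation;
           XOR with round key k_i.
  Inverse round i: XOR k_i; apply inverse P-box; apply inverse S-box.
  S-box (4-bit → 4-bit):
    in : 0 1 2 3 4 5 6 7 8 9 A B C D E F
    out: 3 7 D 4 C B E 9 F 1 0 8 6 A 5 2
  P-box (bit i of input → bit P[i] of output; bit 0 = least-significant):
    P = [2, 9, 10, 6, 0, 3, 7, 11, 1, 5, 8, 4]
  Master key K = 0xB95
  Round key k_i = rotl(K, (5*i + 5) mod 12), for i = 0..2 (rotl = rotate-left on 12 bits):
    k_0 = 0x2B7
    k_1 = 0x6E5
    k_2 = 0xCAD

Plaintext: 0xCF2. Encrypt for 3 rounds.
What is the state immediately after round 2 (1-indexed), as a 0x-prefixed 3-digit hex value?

s_0 = plaintext = 0xCF2
s_1 = Round(s_0, k_0) = 0x7DB
s_2 = Round(s_1, k_1) = 0xEBF
s_3 = Round(s_2, k_2) = 0x7AF

0xEBF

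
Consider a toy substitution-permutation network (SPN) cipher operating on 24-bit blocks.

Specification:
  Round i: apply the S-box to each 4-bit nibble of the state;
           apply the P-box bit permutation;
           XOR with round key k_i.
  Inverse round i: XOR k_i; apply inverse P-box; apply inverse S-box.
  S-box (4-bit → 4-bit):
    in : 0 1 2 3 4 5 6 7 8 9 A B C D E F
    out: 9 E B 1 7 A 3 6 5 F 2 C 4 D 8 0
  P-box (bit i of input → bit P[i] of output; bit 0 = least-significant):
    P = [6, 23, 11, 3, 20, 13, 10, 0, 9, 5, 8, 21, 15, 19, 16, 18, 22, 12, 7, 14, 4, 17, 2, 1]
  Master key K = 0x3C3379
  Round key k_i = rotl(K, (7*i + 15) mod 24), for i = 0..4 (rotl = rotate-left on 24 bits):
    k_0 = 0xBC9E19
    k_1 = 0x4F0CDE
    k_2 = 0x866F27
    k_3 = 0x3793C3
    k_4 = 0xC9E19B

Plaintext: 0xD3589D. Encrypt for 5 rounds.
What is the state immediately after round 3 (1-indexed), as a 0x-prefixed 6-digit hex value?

s_0 = plaintext = 0xD3589D
s_1 = Round(s_0, k_0) = 0xE0B146
s_2 = Round(s_1, k_1) = 0xBA69BC
s_3 = Round(s_2, k_2) = 0xAEF000
s_4 = Round(s_3, k_3) = 0x05D18A
s_5 = Round(s_4, k_4) = 0x7C34A9

0xAEF000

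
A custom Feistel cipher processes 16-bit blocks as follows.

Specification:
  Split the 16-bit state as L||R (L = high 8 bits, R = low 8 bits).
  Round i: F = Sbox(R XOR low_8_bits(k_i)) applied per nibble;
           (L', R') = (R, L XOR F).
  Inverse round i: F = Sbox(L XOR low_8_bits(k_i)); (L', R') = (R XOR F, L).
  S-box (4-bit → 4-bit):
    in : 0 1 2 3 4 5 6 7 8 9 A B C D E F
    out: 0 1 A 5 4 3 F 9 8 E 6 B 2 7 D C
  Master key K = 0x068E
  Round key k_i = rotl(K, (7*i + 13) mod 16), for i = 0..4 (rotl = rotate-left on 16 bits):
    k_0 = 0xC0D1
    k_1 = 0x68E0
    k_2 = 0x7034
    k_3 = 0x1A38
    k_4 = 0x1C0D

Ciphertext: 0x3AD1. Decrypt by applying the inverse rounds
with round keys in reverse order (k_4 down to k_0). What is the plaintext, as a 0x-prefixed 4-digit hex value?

s_0 = ciphertext = 0x3AD1
s_1 = InvRound(s_0, k_4) = 0x883A
s_2 = InvRound(s_1, k_3) = 0x8A88
s_3 = InvRound(s_2, k_2) = 0x358A
s_4 = InvRound(s_3, k_1) = 0xF935
s_5 = InvRound(s_4, k_0) = 0x9DF9

0x9DF9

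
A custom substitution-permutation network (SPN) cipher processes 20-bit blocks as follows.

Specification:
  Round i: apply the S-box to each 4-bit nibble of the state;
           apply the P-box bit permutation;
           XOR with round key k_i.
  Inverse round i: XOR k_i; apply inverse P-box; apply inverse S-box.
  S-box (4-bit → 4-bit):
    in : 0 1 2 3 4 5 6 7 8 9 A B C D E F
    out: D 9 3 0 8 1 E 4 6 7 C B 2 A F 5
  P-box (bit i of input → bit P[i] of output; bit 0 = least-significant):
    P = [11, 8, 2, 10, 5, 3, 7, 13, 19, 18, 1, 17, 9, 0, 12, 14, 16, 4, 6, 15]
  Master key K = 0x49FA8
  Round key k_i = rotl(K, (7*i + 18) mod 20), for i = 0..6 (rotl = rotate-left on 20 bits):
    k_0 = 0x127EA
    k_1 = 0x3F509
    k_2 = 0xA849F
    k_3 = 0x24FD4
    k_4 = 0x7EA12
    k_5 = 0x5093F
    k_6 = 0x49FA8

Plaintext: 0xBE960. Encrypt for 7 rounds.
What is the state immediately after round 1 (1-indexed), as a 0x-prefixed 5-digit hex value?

0xCD975

s_0 = plaintext = 0xBE960
s_1 = Round(s_0, k_0) = 0xCD975
s_2 = Round(s_1, k_1) = 0xFBD9A
s_3 = Round(s_2, k_2) = 0xDC272
s_4 = Round(s_3, k_3) = 0xEC645
s_5 = Round(s_4, k_4) = 0x04241
s_6 = Round(s_5, k_5) = 0x8E57F
s_7 = Round(s_6, k_6) = 0xCC57D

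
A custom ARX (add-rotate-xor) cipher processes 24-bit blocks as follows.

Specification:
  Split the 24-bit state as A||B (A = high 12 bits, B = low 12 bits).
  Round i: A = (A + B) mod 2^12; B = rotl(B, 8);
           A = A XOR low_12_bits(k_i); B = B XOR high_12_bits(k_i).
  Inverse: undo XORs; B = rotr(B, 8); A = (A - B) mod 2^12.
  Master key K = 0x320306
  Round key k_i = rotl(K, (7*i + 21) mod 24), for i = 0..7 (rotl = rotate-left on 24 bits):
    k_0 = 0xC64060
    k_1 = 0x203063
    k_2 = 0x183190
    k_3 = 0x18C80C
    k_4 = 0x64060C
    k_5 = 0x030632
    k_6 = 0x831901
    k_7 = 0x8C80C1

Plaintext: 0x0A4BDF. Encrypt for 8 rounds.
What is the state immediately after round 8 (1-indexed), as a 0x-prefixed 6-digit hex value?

s_0 = plaintext = 0x0A4BDF
s_1 = Round(s_0, k_0) = 0xCE33D9
s_2 = Round(s_1, k_1) = 0x0DFB3E
s_3 = Round(s_2, k_2) = 0xD8DF30
s_4 = Round(s_3, k_3) = 0x4B117F
s_5 = Round(s_4, k_4) = 0x03C957
s_6 = Round(s_5, k_5) = 0xFA17A5
s_7 = Round(s_6, k_6) = 0xE47D4B
s_8 = Round(s_7, k_7) = 0xB5331C

0xB5331C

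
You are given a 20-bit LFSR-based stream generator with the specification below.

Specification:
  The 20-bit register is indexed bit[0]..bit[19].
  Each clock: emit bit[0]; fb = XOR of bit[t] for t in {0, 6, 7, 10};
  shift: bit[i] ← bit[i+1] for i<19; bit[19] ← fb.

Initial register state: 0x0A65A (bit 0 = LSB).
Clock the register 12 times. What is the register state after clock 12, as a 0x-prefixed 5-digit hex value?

0xDA60A

reg_0 = 0x0A65A
clock 1: out=0, reg = 0x0532D
clock 2: out=1, reg = 0x82996
clock 3: out=0, reg = 0xC14CB
clock 4: out=1, reg = 0x60A65
clock 5: out=1, reg = 0x30532
clock 6: out=0, reg = 0x98299
clock 7: out=1, reg = 0x4C14C
clock 8: out=0, reg = 0xA60A6
clock 9: out=0, reg = 0xD3053
clock 10: out=1, reg = 0x69829
clock 11: out=1, reg = 0xB4C14
clock 12: out=0, reg = 0xDA60A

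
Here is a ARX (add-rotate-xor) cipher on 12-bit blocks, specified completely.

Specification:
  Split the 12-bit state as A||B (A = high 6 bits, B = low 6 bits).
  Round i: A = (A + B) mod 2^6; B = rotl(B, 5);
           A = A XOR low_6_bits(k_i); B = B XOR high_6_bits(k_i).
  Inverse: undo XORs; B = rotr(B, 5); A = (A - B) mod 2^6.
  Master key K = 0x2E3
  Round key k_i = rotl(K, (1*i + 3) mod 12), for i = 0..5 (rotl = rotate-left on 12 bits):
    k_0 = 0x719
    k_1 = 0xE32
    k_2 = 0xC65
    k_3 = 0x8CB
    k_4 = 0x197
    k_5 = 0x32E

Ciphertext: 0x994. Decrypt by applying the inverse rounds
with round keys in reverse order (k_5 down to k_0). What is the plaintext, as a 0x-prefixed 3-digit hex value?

s_0 = ciphertext = 0x994
s_1 = InvRound(s_0, k_5) = 0x630
s_2 = InvRound(s_1, k_4) = 0x8AD
s_3 = InvRound(s_2, k_3) = 0x35C
s_4 = InvRound(s_3, k_2) = 0x35B
s_5 = InvRound(s_4, k_1) = 0xE07
s_6 = InvRound(s_5, k_0) = 0xAF6

0xAF6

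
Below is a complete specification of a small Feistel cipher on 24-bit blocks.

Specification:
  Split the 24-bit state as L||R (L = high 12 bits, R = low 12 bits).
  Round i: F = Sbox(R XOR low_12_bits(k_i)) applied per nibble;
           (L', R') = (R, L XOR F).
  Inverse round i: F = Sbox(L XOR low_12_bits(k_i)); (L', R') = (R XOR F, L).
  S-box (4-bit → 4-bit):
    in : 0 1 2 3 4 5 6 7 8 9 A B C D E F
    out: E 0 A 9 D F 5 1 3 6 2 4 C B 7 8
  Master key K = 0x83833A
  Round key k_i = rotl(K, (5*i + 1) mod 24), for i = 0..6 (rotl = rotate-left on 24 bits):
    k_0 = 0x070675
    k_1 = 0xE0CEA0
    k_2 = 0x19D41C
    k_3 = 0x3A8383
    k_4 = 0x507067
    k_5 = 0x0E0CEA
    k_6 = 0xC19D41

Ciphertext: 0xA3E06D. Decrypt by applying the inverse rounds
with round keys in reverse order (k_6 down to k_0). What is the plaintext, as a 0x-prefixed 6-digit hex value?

0x5C6AD8

s_0 = ciphertext = 0xA3E06D
s_1 = InvRound(s_0, k_6) = 0x175A3E
s_2 = InvRound(s_1, k_5) = 0x156175
s_3 = InvRound(s_2, k_4) = 0x1E5156
s_4 = InvRound(s_3, k_3) = 0xB031E5
s_5 = InvRound(s_4, k_2) = 0x9EDB03
s_6 = InvRound(s_5, k_1) = 0xAD89ED
s_7 = InvRound(s_6, k_0) = 0x5C6AD8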